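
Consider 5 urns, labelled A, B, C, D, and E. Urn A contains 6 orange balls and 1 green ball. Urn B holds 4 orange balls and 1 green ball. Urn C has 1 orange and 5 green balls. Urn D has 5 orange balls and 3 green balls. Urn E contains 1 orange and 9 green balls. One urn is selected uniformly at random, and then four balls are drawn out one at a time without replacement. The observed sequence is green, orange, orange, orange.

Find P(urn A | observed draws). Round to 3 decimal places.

0.317

Compute the likelihood of the observed sequence for each case: P(data | urn A) = (1/7)(6/6)(5/5)(4/4) = 1/7; P(data | urn B) = (1/5)(4/4)(3/3)(2/2) = 1/5; P(data | urn C) = (5/6)(1/5)(0/4) = 0; P(data | urn D) = (3/8)(5/7)(4/6)(3/5) = 3/28; P(data | urn E) = (9/10)(1/9)(0/8) = 0.
The prior-weighted likelihoods are 1/5 · 1/7 = 1/35, 1/5 · 1/5 = 1/25, 1/5 · 0 = 0, 1/5 · 3/28 = 3/140, 1/5 · 0 = 0; summing to 9/100.
Therefore the posterior P(urn A | data) = (1/35) / (9/100) = 20/63.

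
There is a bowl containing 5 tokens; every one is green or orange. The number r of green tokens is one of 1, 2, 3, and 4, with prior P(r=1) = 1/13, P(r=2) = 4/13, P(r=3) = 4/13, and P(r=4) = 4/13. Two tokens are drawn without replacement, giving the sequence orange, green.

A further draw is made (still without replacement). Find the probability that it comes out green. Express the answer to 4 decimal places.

0.5882

For each hypothesis, P(data | H) works out to: P(data | r = 1) = (4/5)(1/4) = 1/5; P(data | r = 2) = (3/5)(2/4) = 3/10; P(data | r = 3) = (2/5)(3/4) = 3/10; P(data | r = 4) = (1/5)(4/4) = 1/5.
The prior-weighted likelihoods are 1/13 · 1/5 = 1/65, 4/13 · 3/10 = 6/65, 4/13 · 3/10 = 6/65, 4/13 · 1/5 = 4/65; summing to 17/65.
The posterior is then P(r = 1 | data) = 1/17, P(r = 2 | data) = 6/17, P(r = 3 | data) = 6/17, P(r = 4 | data) = 4/17.
The predictive probability is P(green next | data) = (0)(1/17) + (1/3)(6/17) + (2/3)(6/17) + (1)(4/17) = 10/17.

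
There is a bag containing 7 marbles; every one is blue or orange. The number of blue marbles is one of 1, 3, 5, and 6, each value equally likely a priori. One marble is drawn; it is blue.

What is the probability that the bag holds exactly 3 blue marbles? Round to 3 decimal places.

The likelihood of this draw under each hypothesis: P(data | r = 1) = (1/7) = 1/7; P(data | r = 3) = (3/7) = 3/7; P(data | r = 5) = (5/7) = 5/7; P(data | r = 6) = (6/7) = 6/7.
Weighting by the prior gives 1/4 · 1/7 = 1/28, 1/4 · 3/7 = 3/28, 1/4 · 5/7 = 5/28, 1/4 · 6/7 = 3/14; these sum to 15/28.
So P(r = 3 | data) = (3/28) / (15/28) = 1/5.

0.200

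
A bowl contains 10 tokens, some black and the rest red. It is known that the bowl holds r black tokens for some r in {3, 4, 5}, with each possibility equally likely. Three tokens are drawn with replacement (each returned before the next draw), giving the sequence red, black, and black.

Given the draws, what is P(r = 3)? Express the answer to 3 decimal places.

0.222

The likelihood of the observed sequence under each hypothesis: P(data | r = 3) = (7/10)(3/10)(3/10) = 63/1000; P(data | r = 4) = (6/10)(4/10)(4/10) = 12/125; P(data | r = 5) = (5/10)(5/10)(5/10) = 1/8.
Weighting by the prior gives 1/3 · 63/1000 = 21/1000, 1/3 · 12/125 = 4/125, 1/3 · 1/8 = 1/24; with total 71/750.
Therefore the posterior P(r = 3 | data) = (21/1000) / (71/750) = 63/284.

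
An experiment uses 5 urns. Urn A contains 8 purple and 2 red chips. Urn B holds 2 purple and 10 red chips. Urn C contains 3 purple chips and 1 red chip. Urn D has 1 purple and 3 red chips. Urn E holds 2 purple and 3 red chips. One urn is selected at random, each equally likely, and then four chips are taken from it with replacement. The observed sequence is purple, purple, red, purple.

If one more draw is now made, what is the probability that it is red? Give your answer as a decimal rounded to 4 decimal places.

0.3127

Compute the likelihood of the observed sequence for each case: P(data | urn A) = (8/10)(8/10)(2/10)(8/10) = 0.1024; P(data | urn B) = (2/12)(2/12)(10/12)(2/12) = 0.003858; P(data | urn C) = (3/4)(3/4)(1/4)(3/4) = 0.10547; P(data | urn D) = (1/4)(1/4)(3/4)(1/4) = 0.011719; P(data | urn E) = (2/5)(2/5)(3/5)(2/5) = 0.0384.
Multiplying each by its prior: 1/5 · 0.1024 = 0.02048, 1/5 · 0.003858 = 0.0007716, 1/5 · 0.10547 = 0.021094, 1/5 · 0.011719 = 0.0023437, 1/5 · 0.0384 = 0.00768; with total 0.052369.
Dividing through by the total gives posterior P(urn A | data) = 0.39107, P(urn B | data) = 0.014734, P(urn C | data) = 0.40279, P(urn D | data) = 0.044754, P(urn E | data) = 0.14665.
The predictive probability is P(red next | data) = (1/5)(0.39107) + (5/6)(0.014734) + (1/4)(0.40279) + (3/4)(0.044754) + (3/5)(0.14665) = 0.31275.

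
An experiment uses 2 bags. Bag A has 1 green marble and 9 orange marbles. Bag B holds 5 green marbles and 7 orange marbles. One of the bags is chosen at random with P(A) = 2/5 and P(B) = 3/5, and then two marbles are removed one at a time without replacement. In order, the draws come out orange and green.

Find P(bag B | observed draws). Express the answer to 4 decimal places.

0.7991

Under each hypothesis, the probability of the observed sequence is: P(data | bag A) = (9/10)(1/9) = 0.1; P(data | bag B) = (7/12)(5/11) = 0.26515.
Weighting by the prior gives 2/5 · 0.1 = 0.04, 3/5 · 0.26515 = 0.15909; summing to 0.19909.
By Bayes' rule, P(bag B | data) = (0.15909) / (0.19909) = 0.79909.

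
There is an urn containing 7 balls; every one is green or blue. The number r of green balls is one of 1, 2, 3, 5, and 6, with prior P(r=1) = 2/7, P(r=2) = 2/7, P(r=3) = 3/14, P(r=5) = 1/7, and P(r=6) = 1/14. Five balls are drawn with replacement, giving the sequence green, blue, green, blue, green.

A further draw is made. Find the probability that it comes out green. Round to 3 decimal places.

0.493

The likelihood of the observed sequence under each hypothesis: P(data | r = 1) = (1/7)(6/7)(1/7)(6/7)(1/7) = 0.002142; P(data | r = 2) = (2/7)(5/7)(2/7)(5/7)(2/7) = 0.0119; P(data | r = 3) = (3/7)(4/7)(3/7)(4/7)(3/7) = 0.025704; P(data | r = 5) = (5/7)(2/7)(5/7)(2/7)(5/7) = 0.02975; P(data | r = 6) = (6/7)(1/7)(6/7)(1/7)(6/7) = 0.012852.
Multiplying each by its prior: 2/7 · 0.002142 = 0.00061199, 2/7 · 0.0119 = 0.0033999, 3/14 · 0.025704 = 0.0055079, 1/7 · 0.02975 = 0.0042499, 1/14 · 0.012852 = 0.00091798; with total 0.014688.
The posterior is then P(r = 1 | data) = 0.041667, P(r = 2 | data) = 0.23148, P(r = 3 | data) = 0.375, P(r = 5 | data) = 0.28935, P(r = 6 | data) = 0.0625.
The predictive probability is P(green next | data) = (1/7)(0.041667) + (2/7)(0.23148) + (3/7)(0.375) + (5/7)(0.28935) + (6/7)(0.0625) = 0.49306.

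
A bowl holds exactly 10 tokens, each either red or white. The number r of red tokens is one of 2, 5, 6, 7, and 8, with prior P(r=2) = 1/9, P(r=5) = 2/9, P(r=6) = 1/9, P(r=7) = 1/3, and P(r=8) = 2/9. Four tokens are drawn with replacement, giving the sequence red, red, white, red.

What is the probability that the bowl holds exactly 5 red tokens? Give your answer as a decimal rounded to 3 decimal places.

The likelihood of the observed sequence under each hypothesis: P(data | r = 2) = (2/10)(2/10)(8/10)(2/10) = 0.0064; P(data | r = 5) = (5/10)(5/10)(5/10)(5/10) = 0.0625; P(data | r = 6) = (6/10)(6/10)(4/10)(6/10) = 0.0864; P(data | r = 7) = (7/10)(7/10)(3/10)(7/10) = 0.1029; P(data | r = 8) = (8/10)(8/10)(2/10)(8/10) = 0.1024.
Weighting by the prior gives 1/9 · 0.0064 = 0.00071111, 2/9 · 0.0625 = 0.013889, 1/9 · 0.0864 = 0.0096, 1/3 · 0.1029 = 0.0343, 2/9 · 0.1024 = 0.022756; summing to 0.081256.
By Bayes' rule, P(r = 5 | data) = (0.013889) / (0.081256) = 0.17093.

0.171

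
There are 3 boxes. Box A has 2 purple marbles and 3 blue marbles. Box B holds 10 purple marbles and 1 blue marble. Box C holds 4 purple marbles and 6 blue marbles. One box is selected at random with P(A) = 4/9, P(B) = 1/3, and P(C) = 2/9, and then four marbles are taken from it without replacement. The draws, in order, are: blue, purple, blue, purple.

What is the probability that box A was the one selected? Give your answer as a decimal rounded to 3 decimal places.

0.737

The likelihood of the observed sequence under each hypothesis: P(data | box A) = (3/5)(2/4)(2/3)(1/2) = 1/10; P(data | box B) = (1/11)(10/10)(0/9) = 0; P(data | box C) = (6/10)(4/9)(5/8)(3/7) = 1/14.
Weighting by the prior gives 4/9 · 1/10 = 2/45, 1/3 · 0 = 0, 2/9 · 1/14 = 1/63; with total 19/315.
So P(box A | data) = (2/45) / (19/315) = 14/19.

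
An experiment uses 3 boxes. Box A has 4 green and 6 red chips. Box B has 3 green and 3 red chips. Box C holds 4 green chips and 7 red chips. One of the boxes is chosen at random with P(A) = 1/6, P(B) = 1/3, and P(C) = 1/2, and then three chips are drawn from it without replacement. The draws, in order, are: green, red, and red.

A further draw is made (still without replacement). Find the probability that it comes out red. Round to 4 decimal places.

Compute the likelihood of the observed sequence for each case: P(data | box A) = (4/10)(6/9)(5/8) = 1/6; P(data | box B) = (3/6)(3/5)(2/4) = 3/20; P(data | box C) = (4/11)(7/10)(6/9) = 28/165.
Weighting by the prior gives 1/6 · 1/6 = 1/36, 1/3 · 3/20 = 1/20, 1/2 · 28/165 = 14/165; with total 161/990.
Dividing through by the total gives posterior P(box A | data) = 0.17081, P(box B | data) = 0.30745, P(box C | data) = 0.52174.
Averaging over the posterior, P(red next | data) = (4/7)(0.17081) + (1/3)(0.30745) + (5/8)(0.52174) = 0.52618.

0.5262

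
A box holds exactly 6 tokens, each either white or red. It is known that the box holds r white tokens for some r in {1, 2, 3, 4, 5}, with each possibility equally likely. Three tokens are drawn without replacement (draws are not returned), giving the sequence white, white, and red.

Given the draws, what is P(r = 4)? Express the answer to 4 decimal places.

Compute the likelihood of the observed sequence for each case: P(data | r = 1) = (1/6)(0/5) = 0; P(data | r = 2) = (2/6)(1/5)(4/4) = 1/15; P(data | r = 3) = (3/6)(2/5)(3/4) = 3/20; P(data | r = 4) = (4/6)(3/5)(2/4) = 1/5; P(data | r = 5) = (5/6)(4/5)(1/4) = 1/6.
Weighting by the prior gives 1/5 · 0 = 0, 1/5 · 1/15 = 1/75, 1/5 · 3/20 = 3/100, 1/5 · 1/5 = 1/25, 1/5 · 1/6 = 1/30; with total 7/60.
Hence P(r = 4 | data) = (1/25) / (7/60) = 12/35.

0.3429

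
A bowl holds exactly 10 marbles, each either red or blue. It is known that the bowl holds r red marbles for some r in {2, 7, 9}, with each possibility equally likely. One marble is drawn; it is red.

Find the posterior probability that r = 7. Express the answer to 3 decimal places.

0.389

For each hypothesis, P(data | H) works out to: P(data | r = 2) = (2/10) = 1/5; P(data | r = 7) = (7/10) = 7/10; P(data | r = 9) = (9/10) = 9/10.
Multiplying each by its prior: 1/3 · 1/5 = 1/15, 1/3 · 7/10 = 7/30, 1/3 · 9/10 = 3/10; summing to 3/5.
Therefore the posterior P(r = 7 | data) = (7/30) / (3/5) = 7/18.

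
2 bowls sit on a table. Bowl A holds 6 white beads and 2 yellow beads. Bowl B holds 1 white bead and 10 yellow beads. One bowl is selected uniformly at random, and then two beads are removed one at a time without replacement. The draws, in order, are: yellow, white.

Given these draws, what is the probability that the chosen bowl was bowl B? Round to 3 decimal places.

0.298

The likelihood of the observed sequence under each hypothesis: P(data | bowl A) = (2/8)(6/7) = 3/14; P(data | bowl B) = (10/11)(1/10) = 1/11.
The prior-weighted likelihoods are 1/2 · 3/14 = 3/28, 1/2 · 1/11 = 1/22; summing to 47/308.
So P(bowl B | data) = (1/22) / (47/308) = 14/47.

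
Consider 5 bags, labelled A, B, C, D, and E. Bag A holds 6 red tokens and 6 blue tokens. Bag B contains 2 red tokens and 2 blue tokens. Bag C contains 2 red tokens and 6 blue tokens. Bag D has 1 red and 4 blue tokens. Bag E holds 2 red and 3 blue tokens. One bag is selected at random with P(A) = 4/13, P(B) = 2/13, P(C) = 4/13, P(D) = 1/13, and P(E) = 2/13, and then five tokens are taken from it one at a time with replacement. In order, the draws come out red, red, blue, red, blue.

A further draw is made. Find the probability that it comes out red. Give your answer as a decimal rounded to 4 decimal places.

0.4455

The likelihood of the observed sequence under each hypothesis: P(data | bag A) = (6/12)(6/12)(6/12)(6/12)(6/12) = 0.03125; P(data | bag B) = (2/4)(2/4)(2/4)(2/4)(2/4) = 0.03125; P(data | bag C) = (2/8)(2/8)(6/8)(2/8)(6/8) = 0.0087891; P(data | bag D) = (1/5)(1/5)(4/5)(1/5)(4/5) = 0.00512; P(data | bag E) = (2/5)(2/5)(3/5)(2/5)(3/5) = 0.02304.
Weighting by the prior gives 4/13 · 0.03125 = 0.0096154, 2/13 · 0.03125 = 0.0048077, 4/13 · 0.0087891 = 0.0027043, 1/13 · 0.00512 = 0.00039385, 2/13 · 0.02304 = 0.0035446; with total 0.021066.
The posterior is then P(bag A | data) = 0.45644, P(bag B | data) = 0.22822, P(bag C | data) = 0.12837, P(bag D | data) = 0.018696, P(bag E | data) = 0.16826.
Averaging over the posterior, P(red next | data) = (1/2)(0.45644) + (1/2)(0.22822) + (1/4)(0.12837) + (1/5)(0.018696) + (2/5)(0.16826) = 0.44547.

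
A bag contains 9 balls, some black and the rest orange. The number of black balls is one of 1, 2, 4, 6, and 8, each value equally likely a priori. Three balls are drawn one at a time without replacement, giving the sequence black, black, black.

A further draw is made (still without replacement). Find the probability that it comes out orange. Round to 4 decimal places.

0.2833

Under each hypothesis, the probability of the observed sequence is: P(data | r = 1) = (1/9)(0/8) = 0; P(data | r = 2) = (2/9)(1/8)(0/7) = 0; P(data | r = 4) = (4/9)(3/8)(2/7) = 1/21; P(data | r = 6) = (6/9)(5/8)(4/7) = 5/21; P(data | r = 8) = (8/9)(7/8)(6/7) = 2/3.
Multiplying each by its prior: 1/5 · 0 = 0, 1/5 · 0 = 0, 1/5 · 1/21 = 1/105, 1/5 · 5/21 = 1/21, 1/5 · 2/3 = 2/15; these sum to 4/21.
The posterior is then P(r = 1 | data) = 0, P(r = 2 | data) = 0, P(r = 4 | data) = 1/20, P(r = 6 | data) = 1/4, P(r = 8 | data) = 7/10.
So P(orange next | data) = Σ P(orange next | H) P(H | data) = (5/6)(1/20) + (1/2)(1/4) + (1/6)(7/10) = 17/60.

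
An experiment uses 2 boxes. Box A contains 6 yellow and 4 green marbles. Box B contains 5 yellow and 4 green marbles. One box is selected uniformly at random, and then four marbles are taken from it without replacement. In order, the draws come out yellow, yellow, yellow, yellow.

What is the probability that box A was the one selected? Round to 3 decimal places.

Compute the likelihood of the observed sequence for each case: P(data | box A) = (6/10)(5/9)(4/8)(3/7) = 1/14; P(data | box B) = (5/9)(4/8)(3/7)(2/6) = 5/126.
Weighting by the prior gives 1/2 · 1/14 = 1/28, 1/2 · 5/126 = 5/252; with total 1/18.
Hence P(box A | data) = (1/28) / (1/18) = 9/14.

0.643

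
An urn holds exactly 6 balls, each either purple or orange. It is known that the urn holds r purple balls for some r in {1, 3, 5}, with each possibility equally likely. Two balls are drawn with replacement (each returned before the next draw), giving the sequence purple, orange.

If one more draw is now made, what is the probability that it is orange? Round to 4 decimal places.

Compute the likelihood of the observed sequence for each case: P(data | r = 1) = (1/6)(5/6) = 5/36; P(data | r = 3) = (3/6)(3/6) = 1/4; P(data | r = 5) = (5/6)(1/6) = 5/36.
Multiplying each by its prior: 1/3 · 5/36 = 5/108, 1/3 · 1/4 = 1/12, 1/3 · 5/36 = 5/108; summing to 19/108.
Dividing through by the total gives posterior P(r = 1 | data) = 5/19, P(r = 3 | data) = 9/19, P(r = 5 | data) = 5/19.
So P(orange next | data) = Σ P(orange next | H) P(H | data) = (5/6)(5/19) + (1/2)(9/19) + (1/6)(5/19) = 1/2.

0.5000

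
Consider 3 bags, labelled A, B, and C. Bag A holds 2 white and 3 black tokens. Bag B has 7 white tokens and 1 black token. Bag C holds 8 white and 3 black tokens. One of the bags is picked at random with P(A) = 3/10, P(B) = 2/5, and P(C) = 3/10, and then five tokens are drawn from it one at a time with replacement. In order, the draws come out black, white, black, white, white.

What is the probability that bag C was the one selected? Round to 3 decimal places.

Under each hypothesis, the probability of the observed sequence is: P(data | bag A) = (3/5)(2/5)(3/5)(2/5)(2/5) = 0.02304; P(data | bag B) = (1/8)(7/8)(1/8)(7/8)(7/8) = 0.010468; P(data | bag C) = (3/11)(8/11)(3/11)(8/11)(8/11) = 0.028612.
Multiplying each by its prior: 3/10 · 0.02304 = 0.006912, 2/5 · 0.010468 = 0.004187, 3/10 · 0.028612 = 0.0085836; these sum to 0.019683.
So P(bag C | data) = (0.0085836) / (0.019683) = 0.4361.

0.436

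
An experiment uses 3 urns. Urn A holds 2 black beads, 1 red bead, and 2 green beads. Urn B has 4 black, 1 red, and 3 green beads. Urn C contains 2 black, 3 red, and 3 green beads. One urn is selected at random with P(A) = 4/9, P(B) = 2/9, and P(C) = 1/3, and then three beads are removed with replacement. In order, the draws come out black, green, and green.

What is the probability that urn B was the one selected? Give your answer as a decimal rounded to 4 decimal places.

Compute the likelihood of the observed sequence for each case: P(data | urn A) = (2/5)(2/5)(2/5) = 0.064; P(data | urn B) = (4/8)(3/8)(3/8) = 0.070312; P(data | urn C) = (2/8)(3/8)(3/8) = 0.035156.
Weighting by the prior gives 4/9 · 0.064 = 0.028444, 2/9 · 0.070312 = 0.015625, 1/3 · 0.035156 = 0.011719; these sum to 0.055788.
Hence P(urn B | data) = (0.015625) / (0.055788) = 0.28008.

0.2801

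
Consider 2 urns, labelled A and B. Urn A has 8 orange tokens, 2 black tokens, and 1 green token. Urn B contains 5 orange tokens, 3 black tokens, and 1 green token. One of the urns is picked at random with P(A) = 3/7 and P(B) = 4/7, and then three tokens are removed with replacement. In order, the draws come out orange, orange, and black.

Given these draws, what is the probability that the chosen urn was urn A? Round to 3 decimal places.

The likelihood of the observed sequence under each hypothesis: P(data | urn A) = (8/11)(8/11)(2/11) = 0.096168; P(data | urn B) = (5/9)(5/9)(3/9) = 0.10288.
Multiplying each by its prior: 3/7 · 0.096168 = 0.041215, 4/7 · 0.10288 = 0.058789; these sum to 0.1.
Hence P(urn A | data) = (0.041215) / (0.1) = 0.41213.

0.412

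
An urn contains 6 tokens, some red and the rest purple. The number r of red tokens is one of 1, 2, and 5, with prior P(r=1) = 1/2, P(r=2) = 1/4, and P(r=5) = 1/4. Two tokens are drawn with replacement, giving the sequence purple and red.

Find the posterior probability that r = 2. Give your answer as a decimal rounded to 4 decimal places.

0.3478

Compute the likelihood of the observed sequence for each case: P(data | r = 1) = (5/6)(1/6) = 5/36; P(data | r = 2) = (4/6)(2/6) = 2/9; P(data | r = 5) = (1/6)(5/6) = 5/36.
Weighting by the prior gives 1/2 · 5/36 = 5/72, 1/4 · 2/9 = 1/18, 1/4 · 5/36 = 5/144; with total 23/144.
By Bayes' rule, P(r = 2 | data) = (1/18) / (23/144) = 8/23.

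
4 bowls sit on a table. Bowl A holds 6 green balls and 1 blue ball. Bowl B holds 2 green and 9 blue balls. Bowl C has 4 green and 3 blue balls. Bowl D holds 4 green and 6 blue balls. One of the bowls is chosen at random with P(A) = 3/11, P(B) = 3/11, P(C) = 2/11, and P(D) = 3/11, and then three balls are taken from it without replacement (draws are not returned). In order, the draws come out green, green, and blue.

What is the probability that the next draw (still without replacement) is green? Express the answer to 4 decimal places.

0.6090

Compute the likelihood of the observed sequence for each case: P(data | bowl A) = (6/7)(5/6)(1/5) = 0.14286; P(data | bowl B) = (2/11)(1/10)(9/9) = 0.018182; P(data | bowl C) = (4/7)(3/6)(3/5) = 0.17143; P(data | bowl D) = (4/10)(3/9)(6/8) = 0.1.
Multiplying each by its prior: 3/11 · 0.14286 = 0.038961, 3/11 · 0.018182 = 0.0049587, 2/11 · 0.17143 = 0.031169, 3/11 · 0.1 = 0.027273; with total 0.10236.
Normalising, the posterior is P(bowl A | data) = 0.38062, P(bowl B | data) = 0.048443, P(bowl C | data) = 0.3045, P(bowl D | data) = 0.26644.
So P(green next | data) = Σ P(green next | H) P(H | data) = (1)(0.38062) + (0)(0.048443) + (1/2)(0.3045) + (2/7)(0.26644) = 0.609.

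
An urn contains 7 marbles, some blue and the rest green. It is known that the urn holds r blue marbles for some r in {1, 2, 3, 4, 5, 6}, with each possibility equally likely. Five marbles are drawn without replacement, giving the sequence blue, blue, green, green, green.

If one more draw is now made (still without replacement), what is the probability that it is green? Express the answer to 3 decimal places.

0.571

The likelihood of the observed sequence under each hypothesis: P(data | r = 1) = (1/7)(0/6) = 0; P(data | r = 2) = (2/7)(1/6)(5/5)(4/4)(3/3) = 1/21; P(data | r = 3) = (3/7)(2/6)(4/5)(3/4)(2/3) = 2/35; P(data | r = 4) = (4/7)(3/6)(3/5)(2/4)(1/3) = 1/35; P(data | r = 5) = (5/7)(4/6)(2/5)(1/4)(0/3) = 0; P(data | r = 6) = (6/7)(5/6)(1/5)(0/4) = 0.
Multiplying each by its prior: 1/6 · 0 = 0, 1/6 · 1/21 = 1/126, 1/6 · 2/35 = 1/105, 1/6 · 1/35 = 1/210, 1/6 · 0 = 0, 1/6 · 0 = 0; with total 1/45.
The posterior is then P(r = 1 | data) = 0, P(r = 2 | data) = 5/14, P(r = 3 | data) = 3/7, P(r = 4 | data) = 3/14, P(r = 5 | data) = 0, P(r = 6 | data) = 0.
The predictive probability is P(green next | data) = (1)(5/14) + (1/2)(3/7) + (0)(3/14) = 4/7.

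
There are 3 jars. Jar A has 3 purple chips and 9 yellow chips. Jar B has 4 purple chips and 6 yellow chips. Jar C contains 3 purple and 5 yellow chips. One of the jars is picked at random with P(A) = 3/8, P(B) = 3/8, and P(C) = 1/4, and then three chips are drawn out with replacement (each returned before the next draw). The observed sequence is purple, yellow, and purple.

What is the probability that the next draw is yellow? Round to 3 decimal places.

0.642

For each hypothesis, P(data | H) works out to: P(data | jar A) = (3/12)(9/12)(3/12) = 0.046875; P(data | jar B) = (4/10)(6/10)(4/10) = 0.096; P(data | jar C) = (3/8)(5/8)(3/8) = 0.087891.
The prior-weighted likelihoods are 3/8 · 0.046875 = 0.017578, 3/8 · 0.096 = 0.036, 1/4 · 0.087891 = 0.021973; with total 0.075551.
Normalising, the posterior is P(jar A | data) = 0.23267, P(jar B | data) = 0.4765, P(jar C | data) = 0.29083.
So P(yellow next | data) = Σ P(yellow next | H) P(H | data) = (3/4)(0.23267) + (3/5)(0.4765) + (5/8)(0.29083) = 0.64217.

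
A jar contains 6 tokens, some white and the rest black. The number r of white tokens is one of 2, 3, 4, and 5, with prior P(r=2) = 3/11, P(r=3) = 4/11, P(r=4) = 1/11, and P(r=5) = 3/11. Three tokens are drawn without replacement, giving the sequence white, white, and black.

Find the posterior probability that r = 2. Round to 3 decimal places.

0.133

Compute the likelihood of the observed sequence for each case: P(data | r = 2) = (2/6)(1/5)(4/4) = 1/15; P(data | r = 3) = (3/6)(2/5)(3/4) = 3/20; P(data | r = 4) = (4/6)(3/5)(2/4) = 1/5; P(data | r = 5) = (5/6)(4/5)(1/4) = 1/6.
Weighting by the prior gives 3/11 · 1/15 = 1/55, 4/11 · 3/20 = 3/55, 1/11 · 1/5 = 1/55, 3/11 · 1/6 = 1/22; summing to 3/22.
Hence P(r = 2 | data) = (1/55) / (3/22) = 2/15.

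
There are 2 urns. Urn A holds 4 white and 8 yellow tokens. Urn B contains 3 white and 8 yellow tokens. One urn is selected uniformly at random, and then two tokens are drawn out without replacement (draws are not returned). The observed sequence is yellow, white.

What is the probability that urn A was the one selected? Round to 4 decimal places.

0.5263

Under each hypothesis, the probability of the observed sequence is: P(data | urn A) = (8/12)(4/11) = 8/33; P(data | urn B) = (8/11)(3/10) = 12/55.
The prior-weighted likelihoods are 1/2 · 8/33 = 4/33, 1/2 · 12/55 = 6/55; summing to 38/165.
Therefore the posterior P(urn A | data) = (4/33) / (38/165) = 10/19.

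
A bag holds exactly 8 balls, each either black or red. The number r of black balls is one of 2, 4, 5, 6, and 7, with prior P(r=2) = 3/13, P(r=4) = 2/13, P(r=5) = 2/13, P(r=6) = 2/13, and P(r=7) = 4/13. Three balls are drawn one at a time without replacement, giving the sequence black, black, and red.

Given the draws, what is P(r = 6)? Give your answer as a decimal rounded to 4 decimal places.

0.2222

Under each hypothesis, the probability of the observed sequence is: P(data | r = 2) = (2/8)(1/7)(6/6) = 1/28; P(data | r = 4) = (4/8)(3/7)(4/6) = 1/7; P(data | r = 5) = (5/8)(4/7)(3/6) = 5/28; P(data | r = 6) = (6/8)(5/7)(2/6) = 5/28; P(data | r = 7) = (7/8)(6/7)(1/6) = 1/8.
Multiplying each by its prior: 3/13 · 1/28 = 3/364, 2/13 · 1/7 = 2/91, 2/13 · 5/28 = 5/182, 2/13 · 5/28 = 5/182, 4/13 · 1/8 = 1/26; with total 45/364.
Therefore the posterior P(r = 6 | data) = (5/182) / (45/364) = 2/9.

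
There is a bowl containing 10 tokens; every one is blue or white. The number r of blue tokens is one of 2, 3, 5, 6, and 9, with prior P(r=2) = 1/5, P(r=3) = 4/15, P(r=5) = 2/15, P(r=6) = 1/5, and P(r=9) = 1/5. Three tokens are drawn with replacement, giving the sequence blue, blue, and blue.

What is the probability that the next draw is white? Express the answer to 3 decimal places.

0.217

Under each hypothesis, the probability of the observed sequence is: P(data | r = 2) = (2/10)(2/10)(2/10) = 0.008; P(data | r = 3) = (3/10)(3/10)(3/10) = 0.027; P(data | r = 5) = (5/10)(5/10)(5/10) = 0.125; P(data | r = 6) = (6/10)(6/10)(6/10) = 0.216; P(data | r = 9) = (9/10)(9/10)(9/10) = 0.729.
The prior-weighted likelihoods are 1/5 · 0.008 = 0.0016, 4/15 · 0.027 = 0.0072, 2/15 · 0.125 = 0.016667, 1/5 · 0.216 = 0.0432, 1/5 · 0.729 = 0.1458; summing to 0.21447.
Normalising, the posterior is P(r = 2 | data) = 0.0074604, P(r = 3 | data) = 0.033572, P(r = 5 | data) = 0.077712, P(r = 6 | data) = 0.20143, P(r = 9 | data) = 0.67983.
Averaging over the posterior, P(white next | data) = (4/5)(0.0074604) + (7/10)(0.033572) + (1/2)(0.077712) + (2/5)(0.20143) + (1/10)(0.67983) = 0.21688.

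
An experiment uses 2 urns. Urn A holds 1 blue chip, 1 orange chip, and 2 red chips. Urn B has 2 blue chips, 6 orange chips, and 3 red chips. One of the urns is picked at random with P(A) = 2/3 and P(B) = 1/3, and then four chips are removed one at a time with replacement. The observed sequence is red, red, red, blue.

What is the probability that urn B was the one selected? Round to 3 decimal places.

0.056

For each hypothesis, P(data | H) works out to: P(data | urn A) = (2/4)(2/4)(2/4)(1/4) = 0.03125; P(data | urn B) = (3/11)(3/11)(3/11)(2/11) = 0.0036883.
Multiplying each by its prior: 2/3 · 0.03125 = 0.020833, 1/3 · 0.0036883 = 0.0012294; summing to 0.022063.
Therefore the posterior P(urn B | data) = (0.0012294) / (0.022063) = 0.055724.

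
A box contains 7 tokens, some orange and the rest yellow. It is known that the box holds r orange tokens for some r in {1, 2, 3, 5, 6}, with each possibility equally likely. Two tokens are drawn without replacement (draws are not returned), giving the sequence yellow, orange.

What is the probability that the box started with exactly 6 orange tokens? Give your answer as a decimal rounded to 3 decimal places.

0.136

Under each hypothesis, the probability of the observed sequence is: P(data | r = 1) = (6/7)(1/6) = 1/7; P(data | r = 2) = (5/7)(2/6) = 5/21; P(data | r = 3) = (4/7)(3/6) = 2/7; P(data | r = 5) = (2/7)(5/6) = 5/21; P(data | r = 6) = (1/7)(6/6) = 1/7.
The prior-weighted likelihoods are 1/5 · 1/7 = 1/35, 1/5 · 5/21 = 1/21, 1/5 · 2/7 = 2/35, 1/5 · 5/21 = 1/21, 1/5 · 1/7 = 1/35; with total 22/105.
Therefore the posterior P(r = 6 | data) = (1/35) / (22/105) = 3/22.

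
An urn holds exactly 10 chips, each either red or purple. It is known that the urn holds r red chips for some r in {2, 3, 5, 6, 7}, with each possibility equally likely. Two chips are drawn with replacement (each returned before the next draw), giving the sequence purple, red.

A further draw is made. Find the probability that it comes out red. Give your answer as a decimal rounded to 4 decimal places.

Under each hypothesis, the probability of the observed sequence is: P(data | r = 2) = (8/10)(2/10) = 4/25; P(data | r = 3) = (7/10)(3/10) = 21/100; P(data | r = 5) = (5/10)(5/10) = 1/4; P(data | r = 6) = (4/10)(6/10) = 6/25; P(data | r = 7) = (3/10)(7/10) = 21/100.
The prior-weighted likelihoods are 1/5 · 4/25 = 4/125, 1/5 · 21/100 = 21/500, 1/5 · 1/4 = 1/20, 1/5 · 6/25 = 6/125, 1/5 · 21/100 = 21/500; summing to 107/500.
Dividing through by the total gives posterior P(r = 2 | data) = 0.14953, P(r = 3 | data) = 0.19626, P(r = 5 | data) = 0.23364, P(r = 6 | data) = 0.2243, P(r = 7 | data) = 0.19626.
Averaging over the posterior, P(red next | data) = (1/5)(0.14953) + (3/10)(0.19626) + (1/2)(0.23364) + (3/5)(0.2243) + (7/10)(0.19626) = 0.47757.

0.4776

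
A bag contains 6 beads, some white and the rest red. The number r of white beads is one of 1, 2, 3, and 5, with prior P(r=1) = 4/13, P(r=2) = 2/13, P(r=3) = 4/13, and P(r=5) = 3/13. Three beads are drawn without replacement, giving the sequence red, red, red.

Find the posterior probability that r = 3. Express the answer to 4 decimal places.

For each hypothesis, P(data | H) works out to: P(data | r = 1) = (5/6)(4/5)(3/4) = 1/2; P(data | r = 2) = (4/6)(3/5)(2/4) = 1/5; P(data | r = 3) = (3/6)(2/5)(1/4) = 1/20; P(data | r = 5) = (1/6)(0/5) = 0.
The prior-weighted likelihoods are 4/13 · 1/2 = 2/13, 2/13 · 1/5 = 2/65, 4/13 · 1/20 = 1/65, 3/13 · 0 = 0; these sum to 1/5.
Hence P(r = 3 | data) = (1/65) / (1/5) = 1/13.

0.0769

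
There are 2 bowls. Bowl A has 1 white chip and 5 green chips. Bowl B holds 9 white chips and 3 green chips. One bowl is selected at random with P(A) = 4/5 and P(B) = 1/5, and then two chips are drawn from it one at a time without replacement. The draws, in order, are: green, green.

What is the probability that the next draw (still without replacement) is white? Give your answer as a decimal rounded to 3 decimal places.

The likelihood of the observed sequence under each hypothesis: P(data | bowl A) = (5/6)(4/5) = 2/3; P(data | bowl B) = (3/12)(2/11) = 1/22.
Weighting by the prior gives 4/5 · 2/3 = 8/15, 1/5 · 1/22 = 1/110; summing to 179/330.
Normalising, the posterior is P(bowl A | data) = 0.98324, P(bowl B | data) = 0.01676.
The predictive probability is P(white next | data) = (1/4)(0.98324) + (9/10)(0.01676) = 0.26089.

0.261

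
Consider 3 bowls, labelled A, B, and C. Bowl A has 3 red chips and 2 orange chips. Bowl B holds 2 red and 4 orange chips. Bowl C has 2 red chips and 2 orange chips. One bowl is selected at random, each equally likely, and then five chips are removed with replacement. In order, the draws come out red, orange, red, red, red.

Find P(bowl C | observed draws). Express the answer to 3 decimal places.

The likelihood of the observed sequence under each hypothesis: P(data | bowl A) = (3/5)(2/5)(3/5)(3/5)(3/5) = 0.05184; P(data | bowl B) = (2/6)(4/6)(2/6)(2/6)(2/6) = 0.0082305; P(data | bowl C) = (2/4)(2/4)(2/4)(2/4)(2/4) = 0.03125.
The prior-weighted likelihoods are 1/3 · 0.05184 = 0.01728, 1/3 · 0.0082305 = 0.0027435, 1/3 · 0.03125 = 0.010417; with total 0.03044.
By Bayes' rule, P(bowl C | data) = (0.010417) / (0.03044) = 0.3422.

0.342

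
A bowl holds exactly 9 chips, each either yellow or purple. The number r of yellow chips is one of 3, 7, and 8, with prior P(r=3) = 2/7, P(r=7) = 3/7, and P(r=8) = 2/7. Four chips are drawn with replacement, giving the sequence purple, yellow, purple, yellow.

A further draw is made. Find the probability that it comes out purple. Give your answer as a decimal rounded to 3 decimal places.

The likelihood of the observed sequence under each hypothesis: P(data | r = 3) = (6/9)(3/9)(6/9)(3/9) = 0.049383; P(data | r = 7) = (2/9)(7/9)(2/9)(7/9) = 0.029873; P(data | r = 8) = (1/9)(8/9)(1/9)(8/9) = 0.0097546.
Weighting by the prior gives 2/7 · 0.049383 = 0.014109, 3/7 · 0.029873 = 0.012803, 2/7 · 0.0097546 = 0.002787; these sum to 0.029699.
Dividing through by the total gives posterior P(r = 3 | data) = 0.47507, P(r = 7 | data) = 0.43109, P(r = 8 | data) = 0.093842.
Averaging over the posterior, P(purple next | data) = (2/3)(0.47507) + (2/9)(0.43109) + (1/9)(0.093842) = 0.42294.

0.423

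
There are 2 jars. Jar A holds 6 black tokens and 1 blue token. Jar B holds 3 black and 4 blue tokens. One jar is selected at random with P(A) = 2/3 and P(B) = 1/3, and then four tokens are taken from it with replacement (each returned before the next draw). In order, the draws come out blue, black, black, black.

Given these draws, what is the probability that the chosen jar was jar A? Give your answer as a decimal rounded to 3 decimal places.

0.800

The likelihood of the observed sequence under each hypothesis: P(data | jar A) = (1/7)(6/7)(6/7)(6/7) = 0.089963; P(data | jar B) = (4/7)(3/7)(3/7)(3/7) = 0.044981.
The prior-weighted likelihoods are 2/3 · 0.089963 = 0.059975, 1/3 · 0.044981 = 0.014994; with total 0.074969.
By Bayes' rule, P(jar A | data) = (0.059975) / (0.074969) = 0.8.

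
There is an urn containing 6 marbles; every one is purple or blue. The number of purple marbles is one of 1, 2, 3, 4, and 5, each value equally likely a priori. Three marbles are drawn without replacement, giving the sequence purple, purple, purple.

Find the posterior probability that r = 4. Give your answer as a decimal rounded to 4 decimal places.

Under each hypothesis, the probability of the observed sequence is: P(data | r = 1) = (1/6)(0/5) = 0; P(data | r = 2) = (2/6)(1/5)(0/4) = 0; P(data | r = 3) = (3/6)(2/5)(1/4) = 1/20; P(data | r = 4) = (4/6)(3/5)(2/4) = 1/5; P(data | r = 5) = (5/6)(4/5)(3/4) = 1/2.
Weighting by the prior gives 1/5 · 0 = 0, 1/5 · 0 = 0, 1/5 · 1/20 = 1/100, 1/5 · 1/5 = 1/25, 1/5 · 1/2 = 1/10; with total 3/20.
By Bayes' rule, P(r = 4 | data) = (1/25) / (3/20) = 4/15.

0.2667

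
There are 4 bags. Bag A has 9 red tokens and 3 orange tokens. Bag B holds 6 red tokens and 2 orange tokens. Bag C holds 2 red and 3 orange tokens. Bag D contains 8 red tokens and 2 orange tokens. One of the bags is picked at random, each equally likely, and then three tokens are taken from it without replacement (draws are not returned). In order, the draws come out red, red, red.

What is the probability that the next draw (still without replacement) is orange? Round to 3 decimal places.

Compute the likelihood of the observed sequence for each case: P(data | bag A) = (9/12)(8/11)(7/10) = 0.38182; P(data | bag B) = (6/8)(5/7)(4/6) = 0.35714; P(data | bag C) = (2/5)(1/4)(0/3) = 0; P(data | bag D) = (8/10)(7/9)(6/8) = 0.46667.
Weighting by the prior gives 1/4 · 0.38182 = 0.095455, 1/4 · 0.35714 = 0.089286, 1/4 · 0 = 0, 1/4 · 0.46667 = 0.11667; with total 0.30141.
Dividing through by the total gives posterior P(bag A | data) = 0.3167, P(bag B | data) = 0.29623, P(bag C | data) = 0, P(bag D | data) = 0.38707.
The predictive probability is P(orange next | data) = (1/3)(0.3167) + (2/5)(0.29623) + (2/7)(0.38707) = 0.33465.

0.335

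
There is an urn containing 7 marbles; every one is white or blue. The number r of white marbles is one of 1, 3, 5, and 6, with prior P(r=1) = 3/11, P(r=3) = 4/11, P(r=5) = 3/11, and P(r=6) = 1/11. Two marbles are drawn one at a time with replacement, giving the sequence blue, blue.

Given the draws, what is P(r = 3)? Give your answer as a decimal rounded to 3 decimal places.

0.346

The likelihood of the observed sequence under each hypothesis: P(data | r = 1) = (6/7)(6/7) = 36/49; P(data | r = 3) = (4/7)(4/7) = 16/49; P(data | r = 5) = (2/7)(2/7) = 4/49; P(data | r = 6) = (1/7)(1/7) = 1/49.
The prior-weighted likelihoods are 3/11 · 36/49 = 108/539, 4/11 · 16/49 = 64/539, 3/11 · 4/49 = 12/539, 1/11 · 1/49 = 1/539; with total 185/539.
So P(r = 3 | data) = (64/539) / (185/539) = 64/185.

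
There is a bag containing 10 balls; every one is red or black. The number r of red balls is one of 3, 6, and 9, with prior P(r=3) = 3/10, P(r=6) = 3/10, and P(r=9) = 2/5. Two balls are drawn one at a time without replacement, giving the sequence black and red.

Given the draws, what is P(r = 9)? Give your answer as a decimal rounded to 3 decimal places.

0.211

Compute the likelihood of the observed sequence for each case: P(data | r = 3) = (7/10)(3/9) = 7/30; P(data | r = 6) = (4/10)(6/9) = 4/15; P(data | r = 9) = (1/10)(9/9) = 1/10.
Weighting by the prior gives 3/10 · 7/30 = 7/100, 3/10 · 4/15 = 2/25, 2/5 · 1/10 = 1/25; these sum to 19/100.
Hence P(r = 9 | data) = (1/25) / (19/100) = 4/19.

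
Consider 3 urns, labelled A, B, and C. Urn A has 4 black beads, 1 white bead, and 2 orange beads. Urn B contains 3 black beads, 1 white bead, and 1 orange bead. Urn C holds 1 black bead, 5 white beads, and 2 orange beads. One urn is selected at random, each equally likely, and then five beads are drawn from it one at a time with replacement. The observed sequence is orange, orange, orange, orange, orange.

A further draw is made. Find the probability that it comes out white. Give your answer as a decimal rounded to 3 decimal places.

0.296

The likelihood of the observed sequence under each hypothesis: P(data | urn A) = (2/7)(2/7)(2/7)(2/7)(2/7) = 0.001904; P(data | urn B) = (1/5)(1/5)(1/5)(1/5)(1/5) = 0.00032; P(data | urn C) = (2/8)(2/8)(2/8)(2/8)(2/8) = 0.00097656.
The prior-weighted likelihoods are 1/3 · 0.001904 = 0.00063466, 1/3 · 0.00032 = 0.00010667, 1/3 · 0.00097656 = 0.00032552; these sum to 0.0010668.
Normalising, the posterior is P(urn A | data) = 0.59489, P(urn B | data) = 0.099983, P(urn C | data) = 0.30513.
The predictive probability is P(white next | data) = (1/7)(0.59489) + (1/5)(0.099983) + (5/8)(0.30513) = 0.29568.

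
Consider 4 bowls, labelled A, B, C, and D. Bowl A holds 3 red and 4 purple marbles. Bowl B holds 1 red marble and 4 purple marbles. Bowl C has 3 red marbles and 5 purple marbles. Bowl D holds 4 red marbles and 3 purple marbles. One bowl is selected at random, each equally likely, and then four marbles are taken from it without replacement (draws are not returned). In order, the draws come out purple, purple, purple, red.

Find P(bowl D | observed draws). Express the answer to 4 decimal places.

The likelihood of the observed sequence under each hypothesis: P(data | bowl A) = (4/7)(3/6)(2/5)(3/4) = 3/35; P(data | bowl B) = (4/5)(3/4)(2/3)(1/2) = 1/5; P(data | bowl C) = (5/8)(4/7)(3/6)(3/5) = 3/28; P(data | bowl D) = (3/7)(2/6)(1/5)(4/4) = 1/35.
Multiplying each by its prior: 1/4 · 3/35 = 3/140, 1/4 · 1/5 = 1/20, 1/4 · 3/28 = 3/112, 1/4 · 1/35 = 1/140; these sum to 59/560.
By Bayes' rule, P(bowl D | data) = (1/140) / (59/560) = 4/59.

0.0678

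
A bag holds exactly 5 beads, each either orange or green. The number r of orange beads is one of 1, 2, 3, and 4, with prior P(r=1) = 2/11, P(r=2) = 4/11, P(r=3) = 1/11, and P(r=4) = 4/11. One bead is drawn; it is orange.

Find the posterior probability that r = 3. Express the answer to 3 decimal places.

0.103

The likelihood of this draw under each hypothesis: P(data | r = 1) = (1/5) = 1/5; P(data | r = 2) = (2/5) = 2/5; P(data | r = 3) = (3/5) = 3/5; P(data | r = 4) = (4/5) = 4/5.
The prior-weighted likelihoods are 2/11 · 1/5 = 2/55, 4/11 · 2/5 = 8/55, 1/11 · 3/5 = 3/55, 4/11 · 4/5 = 16/55; summing to 29/55.
By Bayes' rule, P(r = 3 | data) = (3/55) / (29/55) = 3/29.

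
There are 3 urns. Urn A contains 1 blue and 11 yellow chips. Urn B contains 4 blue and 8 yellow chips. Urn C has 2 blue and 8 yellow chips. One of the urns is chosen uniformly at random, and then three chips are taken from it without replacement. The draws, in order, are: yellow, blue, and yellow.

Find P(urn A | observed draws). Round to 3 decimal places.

Under each hypothesis, the probability of the observed sequence is: P(data | urn A) = (11/12)(1/11)(10/10) = 0.083333; P(data | urn B) = (8/12)(4/11)(7/10) = 0.1697; P(data | urn C) = (8/10)(2/9)(7/8) = 0.15556.
Multiplying each by its prior: 1/3 · 0.083333 = 0.027778, 1/3 · 0.1697 = 0.056566, 1/3 · 0.15556 = 0.051852; summing to 0.1362.
Hence P(urn A | data) = (0.027778) / (0.1362) = 0.20396.

0.204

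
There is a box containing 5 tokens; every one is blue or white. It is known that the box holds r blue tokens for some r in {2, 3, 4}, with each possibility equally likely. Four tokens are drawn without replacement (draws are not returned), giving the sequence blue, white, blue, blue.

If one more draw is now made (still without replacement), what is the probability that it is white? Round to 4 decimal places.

0.3333

Under each hypothesis, the probability of the observed sequence is: P(data | r = 2) = (2/5)(3/4)(1/3)(0/2) = 0; P(data | r = 3) = (3/5)(2/4)(2/3)(1/2) = 1/10; P(data | r = 4) = (4/5)(1/4)(3/3)(2/2) = 1/5.
Weighting by the prior gives 1/3 · 0 = 0, 1/3 · 1/10 = 1/30, 1/3 · 1/5 = 1/15; summing to 1/10.
The posterior is then P(r = 2 | data) = 0, P(r = 3 | data) = 1/3, P(r = 4 | data) = 2/3.
The predictive probability is P(white next | data) = (1)(1/3) + (0)(2/3) = 1/3.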